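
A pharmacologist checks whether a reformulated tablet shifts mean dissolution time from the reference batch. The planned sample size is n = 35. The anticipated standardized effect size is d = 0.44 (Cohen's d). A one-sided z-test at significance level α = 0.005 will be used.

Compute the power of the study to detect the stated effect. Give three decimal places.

Noncentrality parameter: δ = d·√n = 0.44 × √35 = 2.6031
One-sided α = 0.005 → critical value z_{0.005} = 2.576.
Power = P(Z > 2.576 − δ) = Φ(0.027) = 0.5109.

Power ≈ 0.511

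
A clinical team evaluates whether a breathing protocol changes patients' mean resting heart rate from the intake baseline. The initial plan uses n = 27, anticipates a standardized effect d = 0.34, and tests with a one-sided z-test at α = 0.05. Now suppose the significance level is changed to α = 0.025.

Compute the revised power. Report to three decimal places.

Power ≈ 0.423

δ = d·√n = 0.34 × √27 = 1.7667 (unchanged). New critical value: z_{0.025} = 1.960.
Revised power = Φ(δ − 1.960) = Φ(-0.193) = 0.4234.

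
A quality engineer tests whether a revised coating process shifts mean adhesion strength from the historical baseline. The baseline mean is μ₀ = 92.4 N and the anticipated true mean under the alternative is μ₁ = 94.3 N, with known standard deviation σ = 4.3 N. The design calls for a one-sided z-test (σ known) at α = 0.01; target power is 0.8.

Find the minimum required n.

n = 52

Standardized effect: d = |μ₁ − μ₀| / σ = |94.3 − 92.4| / 4.3 = 0.4419
Set Φ(δ − 2.326) = 0.8; then δ − 2.326 = Φ⁻¹(0.8) = 0.842, giving δ = 3.168.
δ = d·√n ⇒ n = (δ/d)² = (3.168 / 0.4419)² = 51.40.
Round up to the next whole unit.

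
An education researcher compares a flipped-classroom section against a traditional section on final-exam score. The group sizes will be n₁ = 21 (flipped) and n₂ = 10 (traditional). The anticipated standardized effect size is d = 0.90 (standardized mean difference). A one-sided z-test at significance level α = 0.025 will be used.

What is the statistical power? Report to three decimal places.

Power ≈ 0.649

Noncentrality parameter: λ = d / √(1/n₁ + 1/n₂) = 0.90 / √(1/21 + 1/10) = 2.3425
One-sided α = 0.025 → critical value z_{0.025} = 1.960.
Power = Φ(λ − 1.960) = Φ(0.382) = 0.6490.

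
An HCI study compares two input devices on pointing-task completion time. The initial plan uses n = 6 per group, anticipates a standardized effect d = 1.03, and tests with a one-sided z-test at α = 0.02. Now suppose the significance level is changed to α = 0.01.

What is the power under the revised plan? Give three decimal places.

δ = d·√(n/2) = 1.03 × √(6/2) = 1.7840 (unchanged). New critical value: z_{0.01} = 2.326.
Revised power = Φ(δ − 2.326) = Φ(-0.542) = 0.2938.

Power ≈ 0.294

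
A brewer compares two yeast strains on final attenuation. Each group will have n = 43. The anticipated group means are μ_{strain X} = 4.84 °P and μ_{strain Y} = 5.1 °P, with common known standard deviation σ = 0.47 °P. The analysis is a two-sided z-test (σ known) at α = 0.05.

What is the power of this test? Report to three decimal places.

Power ≈ 0.727

Standardized effect: d = |μ_{strain X} − μ_{strain Y}| / σ = |4.84 − 5.1| / 0.47 = 0.5532
Noncentrality parameter: δ = d·√(n/2) = 0.5532 × √(43/2) = 2.5650
Two-sided α = 0.05 → critical value z_{0.025} = 1.960.
Power = Φ(δ − 1.960) + Φ(−δ − 1.960) = Φ(0.605) + Φ(-4.525) = 0.7274 + 0.0000 = 0.7274.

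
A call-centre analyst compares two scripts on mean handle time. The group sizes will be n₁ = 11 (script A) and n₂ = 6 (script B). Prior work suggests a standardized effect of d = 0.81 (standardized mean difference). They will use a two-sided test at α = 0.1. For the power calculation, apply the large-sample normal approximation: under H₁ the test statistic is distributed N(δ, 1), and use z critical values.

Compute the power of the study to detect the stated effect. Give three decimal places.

Power ≈ 0.481

Noncentrality parameter: δ = d / √(1/n₁ + 1/n₂) = 0.81 / √(1/11 + 1/6) = 1.5960
Critical value for a two-sided test at α = 0.1: z_{α/2} = 1.645.
Power = Φ(δ − 1.645) + Φ(−δ − 1.645) = Φ(-0.049) + Φ(-3.241) = 0.4805 + 0.0006 = 0.4811.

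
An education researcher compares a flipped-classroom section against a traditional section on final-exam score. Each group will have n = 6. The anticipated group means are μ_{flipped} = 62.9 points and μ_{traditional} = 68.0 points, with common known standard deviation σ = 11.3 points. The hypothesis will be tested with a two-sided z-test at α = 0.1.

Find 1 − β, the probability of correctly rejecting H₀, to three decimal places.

Power ≈ 0.202

Standardized effect: d = |μ_{flipped} − μ_{traditional}| / σ = |62.9 − 68.0| / 11.3 = 0.4513
Noncentrality parameter: δ = d·√(n/2) = 0.4513 × √(6/2) = 0.7817
Two-sided α = 0.1 → critical value z_{0.05} = 1.645.
Power = Φ(δ − 1.645) + Φ(−δ − 1.645) = Φ(-0.863) + Φ(-2.427) = 0.1940 + 0.0076 = 0.2017.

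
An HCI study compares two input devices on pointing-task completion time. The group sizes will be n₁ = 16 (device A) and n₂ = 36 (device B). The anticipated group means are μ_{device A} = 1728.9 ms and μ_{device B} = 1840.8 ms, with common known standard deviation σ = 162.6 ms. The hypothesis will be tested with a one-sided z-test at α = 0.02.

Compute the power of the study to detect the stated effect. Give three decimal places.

Standardized effect: d = |μ_{device A} − μ_{device B}| / σ = |1728.9 − 1840.8| / 162.6 = 0.6882
Noncentrality parameter: λ = d / √(1/n₁ + 1/n₂) = 0.6882 / √(1/16 + 1/36) = 2.2904
One-sided α = 0.02 → critical value z_{0.02} = 2.054.
Power = Φ(λ − 2.054) = Φ(0.237) = 0.5936.

Power ≈ 0.594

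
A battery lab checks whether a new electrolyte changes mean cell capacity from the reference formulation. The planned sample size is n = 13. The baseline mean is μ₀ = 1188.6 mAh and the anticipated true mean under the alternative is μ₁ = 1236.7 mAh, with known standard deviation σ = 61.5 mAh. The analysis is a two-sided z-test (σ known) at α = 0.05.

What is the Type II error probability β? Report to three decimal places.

β ≈ 0.195

Standardized effect: d = |μ₁ − μ₀| / σ = |1236.7 − 1188.6| / 61.5 = 0.7821
Noncentrality parameter: δ = d·√n = 0.7821 × √13 = 2.8200
Critical value for a two-sided test at α = 0.05: z_{α/2} = 1.960.
Power = Φ(δ − 1.960) + Φ(−δ − 1.960) = Φ(0.860) + Φ(-4.780) = 0.8051 + 0.0000 = 0.8051.
Type II error: β = 1 − power = 1 − 0.8051 = 0.1949.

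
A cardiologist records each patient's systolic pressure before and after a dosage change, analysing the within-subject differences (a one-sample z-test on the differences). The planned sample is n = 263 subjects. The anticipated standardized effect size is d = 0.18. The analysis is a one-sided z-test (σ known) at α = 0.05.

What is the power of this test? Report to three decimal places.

Noncentrality parameter: λ = d·√n = 0.18 × √263 = 2.9191
One-sided α = 0.05 → critical value z_{0.05} = 1.645.
Power = P(Z > 1.645 − λ) = Φ(1.274) = 0.8987.

Power ≈ 0.899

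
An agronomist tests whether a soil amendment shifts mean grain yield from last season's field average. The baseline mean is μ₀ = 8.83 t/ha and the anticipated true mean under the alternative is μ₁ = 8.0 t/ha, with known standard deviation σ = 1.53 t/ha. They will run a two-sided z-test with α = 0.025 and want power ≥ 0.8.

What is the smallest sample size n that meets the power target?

n = 33

Standardized effect: d = |μ₁ − μ₀| / σ = |8.0 − 8.83| / 1.53 = 0.5425
Set Φ(δ − 2.241) = 0.8; then δ − 2.241 = Φ⁻¹(0.8) = 0.842, giving δ = 3.083.
(The Φ(−δ − z_{α/2}) term is vanishingly small for δ > 0 and is dropped in the standard sample-size formula.)
δ = d·√n ⇒ n = (δ/d)² = (3.083 / 0.5425)² = 32.30.
Rounding up, n = 33.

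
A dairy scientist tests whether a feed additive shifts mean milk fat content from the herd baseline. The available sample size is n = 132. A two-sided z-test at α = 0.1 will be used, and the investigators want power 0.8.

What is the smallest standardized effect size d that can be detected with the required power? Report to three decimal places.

d ≈ 0.216

Need Φ(δ − 1.645) = 0.8, so δ = 1.645 + 0.842 = 2.486.
(The second rejection-region term Φ(−δ − z_{α/2}) is negligible and dropped.)
δ = d·√n ⇒ d = δ/√n = 2.486/√132 = 0.2164.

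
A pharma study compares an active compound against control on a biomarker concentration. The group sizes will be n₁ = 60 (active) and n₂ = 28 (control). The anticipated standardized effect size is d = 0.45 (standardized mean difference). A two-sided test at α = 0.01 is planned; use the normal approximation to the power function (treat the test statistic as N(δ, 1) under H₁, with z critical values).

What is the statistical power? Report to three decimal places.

Power ≈ 0.271

Noncentrality parameter: δ = d / √(1/n₁ + 1/n₂) = 0.45 / √(1/60 + 1/28) = 1.9662
Critical value for a two-sided test at α = 0.01: z_{α/2} = 2.576.
Power = Φ(δ − 2.576) + Φ(−δ − 2.576) = Φ(-0.610) + Φ(-4.542) = 0.2711 + 0.0000 = 0.2711.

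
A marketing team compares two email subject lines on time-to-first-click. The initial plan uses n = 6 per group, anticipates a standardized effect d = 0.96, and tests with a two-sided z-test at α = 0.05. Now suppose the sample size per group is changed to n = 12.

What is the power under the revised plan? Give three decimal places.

Power ≈ 0.652

With n = 12 per group: δ = d·√(n/2) = 0.96 × √(12/2) = 2.3515. Critical value z_{0.025} = 1.960.
Revised power = Φ(δ − 1.960) + Φ(−δ − 1.960) = Φ(0.392) + Φ(-4.311) = 0.6523 + 0.0000 = 0.6523.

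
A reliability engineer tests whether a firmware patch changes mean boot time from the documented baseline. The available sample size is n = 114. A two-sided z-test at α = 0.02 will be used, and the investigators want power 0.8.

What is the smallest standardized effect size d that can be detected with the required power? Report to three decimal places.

Need Φ(δ − 2.326) = 0.8, so δ = 2.326 + 0.842 = 3.168.
(Lower-tail contribution to power is negligible for δ > 0.)
δ = d·√n ⇒ d = δ/√n = 3.168/√114 = 0.2967.

d ≈ 0.297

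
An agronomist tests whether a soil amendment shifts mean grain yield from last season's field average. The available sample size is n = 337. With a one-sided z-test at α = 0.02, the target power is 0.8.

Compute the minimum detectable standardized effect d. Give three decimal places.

d ≈ 0.158

Need Φ(δ − 2.054) = 0.8, so δ = 2.054 + 0.842 = 2.895.
δ = d·√n ⇒ d = δ/√n = 2.895/√337 = 0.1577.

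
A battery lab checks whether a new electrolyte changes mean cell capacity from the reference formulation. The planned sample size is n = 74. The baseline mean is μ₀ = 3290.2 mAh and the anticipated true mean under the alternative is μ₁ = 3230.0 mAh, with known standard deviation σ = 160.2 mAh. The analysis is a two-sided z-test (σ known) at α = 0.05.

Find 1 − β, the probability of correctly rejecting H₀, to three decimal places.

Standardized effect: d = |μ₁ − μ₀| / σ = |3230.0 − 3290.2| / 160.2 = 0.3758
Noncentrality parameter: δ = d·√n = 0.3758 × √74 = 3.2326
Two-sided α = 0.05 → critical value z_{0.025} = 1.960.
Power = Φ(δ − 1.960) + Φ(−δ − 1.960) = Φ(1.273) + Φ(-5.193) = 0.8984 + 0.0000 = 0.8984.

Power ≈ 0.898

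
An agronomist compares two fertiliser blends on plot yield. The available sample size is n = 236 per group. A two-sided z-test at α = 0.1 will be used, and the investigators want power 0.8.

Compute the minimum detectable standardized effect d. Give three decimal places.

Need Φ(δ − 1.645) = 0.8, so δ = 1.645 + 0.842 = 2.486.
(Lower-tail contribution to power is negligible for δ > 0.)
δ = d·√(n/2) ⇒ d = δ/√(n/2) = 2.486/√(236/2) = 0.2289.

d ≈ 0.229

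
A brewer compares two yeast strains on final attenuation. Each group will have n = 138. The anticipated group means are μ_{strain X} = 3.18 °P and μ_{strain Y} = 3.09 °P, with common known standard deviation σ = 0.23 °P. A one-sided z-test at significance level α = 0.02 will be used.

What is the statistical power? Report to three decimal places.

Power ≈ 0.884

Standardized effect: d = |μ_{strain X} − μ_{strain Y}| / σ = |3.18 − 3.09| / 0.23 = 0.3913
Noncentrality parameter: δ = d·√(n/2) = 0.3913 × √(138/2) = 3.2504
One-sided α = 0.02 → critical value z_{0.02} = 2.054.
Power = Φ(δ − 2.054) = Φ(1.197) = 0.8843.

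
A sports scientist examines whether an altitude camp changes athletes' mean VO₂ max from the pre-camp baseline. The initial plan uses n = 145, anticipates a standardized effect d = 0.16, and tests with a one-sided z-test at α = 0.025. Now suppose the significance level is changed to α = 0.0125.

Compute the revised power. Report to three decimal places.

Power ≈ 0.376

δ = d·√n = 0.16 × √145 = 1.9267 (unchanged). New critical value: z_{0.0125} = 2.241.
Revised power = Φ(δ − 2.241) = Φ(-0.315) = 0.3765.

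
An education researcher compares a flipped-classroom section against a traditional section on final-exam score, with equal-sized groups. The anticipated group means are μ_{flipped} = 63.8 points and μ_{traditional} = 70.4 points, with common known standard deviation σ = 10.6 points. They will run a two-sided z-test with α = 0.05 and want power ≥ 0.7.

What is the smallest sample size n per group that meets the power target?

n = 32 per group

Standardized effect: d = |μ_{flipped} − μ_{traditional}| / σ = |63.8 − 70.4| / 10.6 = 0.6226
Set Φ(δ − 1.960) = 0.7; then δ − 1.960 = Φ⁻¹(0.7) = 0.524, giving δ = 2.484.
(For δ > 0 the lower-tail rejection region contributes negligibly to power, so the one-term inversion is standard.)
δ = d·√(n/2) ⇒ n = 2(δ/d)² = 2 × (2.484 / 0.6226)² = 31.84.
Round up to the next whole unit.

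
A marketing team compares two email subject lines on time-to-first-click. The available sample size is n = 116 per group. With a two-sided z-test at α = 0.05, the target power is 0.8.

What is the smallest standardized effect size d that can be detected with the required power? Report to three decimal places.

d ≈ 0.368

Need Φ(δ − 1.960) = 0.8, so δ = 1.960 + 0.842 = 2.802.
(The second rejection-region term Φ(−δ − z_{α/2}) is negligible and dropped.)
δ = d·√(n/2) ⇒ d = δ/√(n/2) = 2.802/√(116/2) = 0.3679.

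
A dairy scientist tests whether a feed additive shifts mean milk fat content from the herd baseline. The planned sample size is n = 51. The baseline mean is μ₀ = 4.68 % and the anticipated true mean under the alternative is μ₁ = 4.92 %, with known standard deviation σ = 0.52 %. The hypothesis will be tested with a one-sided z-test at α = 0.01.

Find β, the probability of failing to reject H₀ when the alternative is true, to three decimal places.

Standardized effect: d = |μ₁ − μ₀| / σ = |4.92 − 4.68| / 0.52 = 0.4615
Noncentrality parameter: δ = d·√n = 0.4615 × √51 = 3.2960
One-sided α = 0.01 → critical value z_{0.01} = 2.326.
Power = Φ(δ − 2.326) = Φ(0.970) = 0.8339.
Type II error: β = 1 − power = 1 − 0.8339 = 0.1661.

β ≈ 0.166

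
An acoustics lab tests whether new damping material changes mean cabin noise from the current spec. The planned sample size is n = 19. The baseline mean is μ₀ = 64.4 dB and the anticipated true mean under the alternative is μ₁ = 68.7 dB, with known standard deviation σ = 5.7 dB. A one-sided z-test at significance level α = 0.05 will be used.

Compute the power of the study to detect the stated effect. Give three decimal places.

Standardized effect: d = |μ₁ − μ₀| / σ = |68.7 − 64.4| / 5.7 = 0.7544
Noncentrality parameter: δ = d·√n = 0.7544 × √19 = 3.2883
One-sided α = 0.05 → critical value z_{0.05} = 1.645.
Power = Φ(δ − 1.645) = Φ(1.643) = 0.9499.

Power ≈ 0.950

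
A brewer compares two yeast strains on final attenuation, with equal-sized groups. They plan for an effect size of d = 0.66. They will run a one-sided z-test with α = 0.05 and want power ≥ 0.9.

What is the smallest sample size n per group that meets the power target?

n = 40 per group

For power 0.9 need Φ(δ − z_{0.05}) = 0.9, so δ = z_{0.05} + z_{0.10} = 1.645 + 1.282 = 2.926.
δ = d·√(n/2) ⇒ n = 2(δ/d)² = 2 × (2.926 / 0.66)² = 39.32.
Rounding up, n = 40 per group.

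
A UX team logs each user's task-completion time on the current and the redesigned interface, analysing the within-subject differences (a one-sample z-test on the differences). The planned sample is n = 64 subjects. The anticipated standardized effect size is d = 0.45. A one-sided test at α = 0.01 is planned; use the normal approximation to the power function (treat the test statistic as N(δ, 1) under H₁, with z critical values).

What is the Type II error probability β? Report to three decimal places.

Noncentrality parameter: δ = d·√n = 0.45 × √64 = 3.6000
One-sided α = 0.01 → critical value z_{0.01} = 2.326.
Power = P(Z > 2.326 − δ) = Φ(1.274) = 0.8986.
Type II error: β = 1 − power = 1 − 0.8986 = 0.1014.

β ≈ 0.101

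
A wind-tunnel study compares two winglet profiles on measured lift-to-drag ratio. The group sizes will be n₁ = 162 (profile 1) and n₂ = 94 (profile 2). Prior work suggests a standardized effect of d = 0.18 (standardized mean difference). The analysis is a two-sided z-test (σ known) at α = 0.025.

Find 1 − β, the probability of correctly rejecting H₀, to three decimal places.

Power ≈ 0.197

Noncentrality parameter: δ = d / √(1/n₁ + 1/n₂) = 0.18 / √(1/162 + 1/94) = 1.3883
Critical value for a two-sided test at α = 0.025: z_{α/2} = 2.241.
Power = Φ(δ − 2.241) + Φ(−δ − 2.241) = Φ(-0.853) + Φ(-3.630) = 0.1968 + 0.0001 = 0.1969.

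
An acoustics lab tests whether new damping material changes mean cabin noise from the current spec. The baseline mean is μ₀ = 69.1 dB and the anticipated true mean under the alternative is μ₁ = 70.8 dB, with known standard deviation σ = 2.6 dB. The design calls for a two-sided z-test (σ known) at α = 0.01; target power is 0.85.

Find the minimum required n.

Standardized effect: d = |μ₁ − μ₀| / σ = |70.8 − 69.1| / 2.6 = 0.6538
For power 0.85 need Φ(δ − z_{0.005}) = 0.85, so δ = z_{0.005} + z_{0.15} = 2.576 + 1.036 = 3.612.
(The Φ(−δ − z_{α/2}) term is vanishingly small for δ > 0 and is dropped in the standard sample-size formula.)
δ = d·√n ⇒ n = (δ/d)² = (3.612 / 0.6538)² = 30.52.
Rounding up, n = 31.

n = 31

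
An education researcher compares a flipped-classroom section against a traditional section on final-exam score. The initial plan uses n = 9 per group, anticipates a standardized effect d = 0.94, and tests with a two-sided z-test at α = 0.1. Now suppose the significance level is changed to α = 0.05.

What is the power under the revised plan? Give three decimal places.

δ = d·√(n/2) = 0.94 × √(9/2) = 1.9940 (unchanged). New critical value: z_{0.025} = 1.960.
Revised power = Φ(δ − 1.960) + Φ(−δ − 1.960) = Φ(0.034) + Φ(-3.954) = 0.5136 + 0.0000 = 0.5136.

Power ≈ 0.514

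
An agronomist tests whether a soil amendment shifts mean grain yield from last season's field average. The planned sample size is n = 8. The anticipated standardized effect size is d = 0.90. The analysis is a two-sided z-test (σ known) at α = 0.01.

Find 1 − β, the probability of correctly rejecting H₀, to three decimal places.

Noncentrality parameter: δ = d·√n = 0.90 × √8 = 2.5456
Critical value for a two-sided test at α = 0.01: z_{α/2} = 2.576.
Power = Φ(δ − 2.576) + Φ(−δ − 2.576) = Φ(-0.030) + Φ(-5.121) = 0.4879 + 0.0000 = 0.4879.

Power ≈ 0.488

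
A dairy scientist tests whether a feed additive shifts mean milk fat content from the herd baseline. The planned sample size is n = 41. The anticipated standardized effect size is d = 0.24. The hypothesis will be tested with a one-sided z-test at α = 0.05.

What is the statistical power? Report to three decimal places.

Power ≈ 0.457

Noncentrality parameter: δ = d·√n = 0.24 × √41 = 1.5367
One-sided α = 0.05 → critical value z_{0.05} = 1.645.
Power = P(Z > 1.645 − δ) = Φ(-0.108) = 0.4570.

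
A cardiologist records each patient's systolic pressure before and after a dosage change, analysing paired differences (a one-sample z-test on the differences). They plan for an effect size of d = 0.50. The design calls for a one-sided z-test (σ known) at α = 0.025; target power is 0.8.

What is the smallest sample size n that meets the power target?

Set Φ(δ − 1.960) = 0.8; then δ − 1.960 = Φ⁻¹(0.8) = 0.842, giving δ = 2.802.
δ = d·√n ⇒ n = (δ/d)² = (2.802 / 0.50)² = 31.40.
Round up to the next whole unit.

n = 32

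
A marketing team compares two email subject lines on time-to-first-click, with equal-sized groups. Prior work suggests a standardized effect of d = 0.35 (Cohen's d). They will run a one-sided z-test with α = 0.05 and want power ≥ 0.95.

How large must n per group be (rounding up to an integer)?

For power 0.95 need Φ(δ − z_{0.05}) = 0.95, so δ = z_{0.05} + z_{0.05} = 1.645 + 1.645 = 3.290.
δ = d·√(n/2) ⇒ n = 2(δ/d)² = 2 × (3.290 / 0.35)² = 176.69.
Round up to the next whole unit.

n = 177 per group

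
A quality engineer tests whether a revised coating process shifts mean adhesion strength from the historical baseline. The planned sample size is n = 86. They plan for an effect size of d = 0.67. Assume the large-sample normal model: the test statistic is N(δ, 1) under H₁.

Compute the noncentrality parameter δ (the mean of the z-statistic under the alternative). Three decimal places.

δ ≈ 6.213

The noncentrality parameter scales effect size by the design's sample-size factor: δ = d·√n = 0.67 × √86 = 6.2133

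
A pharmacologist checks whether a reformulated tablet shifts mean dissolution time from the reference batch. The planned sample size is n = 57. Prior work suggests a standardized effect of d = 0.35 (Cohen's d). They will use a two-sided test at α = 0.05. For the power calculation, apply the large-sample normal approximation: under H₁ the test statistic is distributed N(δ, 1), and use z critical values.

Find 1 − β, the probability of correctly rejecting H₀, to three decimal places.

Noncentrality parameter: δ = d·√n = 0.35 × √57 = 2.6424
Critical value for a two-sided test at α = 0.05: z_{α/2} = 1.960.
Power = Φ(δ − 1.960) + Φ(−δ − 1.960) = Φ(0.682) + Φ(-4.602) = 0.7525 + 0.0000 = 0.7525.

Power ≈ 0.753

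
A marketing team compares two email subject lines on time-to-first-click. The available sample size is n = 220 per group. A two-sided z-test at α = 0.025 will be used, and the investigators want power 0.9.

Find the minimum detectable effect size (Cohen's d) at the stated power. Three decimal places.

d ≈ 0.336

Need Φ(δ − 2.241) = 0.9, so δ = 2.241 + 1.282 = 3.523.
(The second rejection-region term Φ(−δ − z_{α/2}) is negligible and dropped.)
δ = d·√(n/2) ⇒ d = δ/√(n/2) = 3.523/√(220/2) = 0.3359.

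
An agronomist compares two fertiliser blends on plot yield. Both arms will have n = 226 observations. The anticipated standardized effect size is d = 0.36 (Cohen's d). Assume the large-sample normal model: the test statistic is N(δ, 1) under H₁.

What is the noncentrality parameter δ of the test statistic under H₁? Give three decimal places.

δ ≈ 3.827

δ = d·√(n/2) = 0.36 × √(226/2) = 3.8269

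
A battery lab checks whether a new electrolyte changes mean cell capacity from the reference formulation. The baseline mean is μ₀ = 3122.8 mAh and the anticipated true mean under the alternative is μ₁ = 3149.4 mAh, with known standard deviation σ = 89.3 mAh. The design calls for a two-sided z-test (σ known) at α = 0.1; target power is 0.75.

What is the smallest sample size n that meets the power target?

n = 61

Standardized effect: d = |μ₁ − μ₀| / σ = |3149.4 − 3122.8| / 89.3 = 0.2979
For power 0.75 need Φ(δ − z_{0.05}) = 0.75, so δ = z_{0.05} + z_{0.25} = 1.645 + 0.674 = 2.319.
(The Φ(−δ − z_{α/2}) term is vanishingly small for δ > 0 and is dropped in the standard sample-size formula.)
δ = d·√n ⇒ n = (δ/d)² = (2.319 / 0.2979)² = 60.63.
Rounding up, n = 61.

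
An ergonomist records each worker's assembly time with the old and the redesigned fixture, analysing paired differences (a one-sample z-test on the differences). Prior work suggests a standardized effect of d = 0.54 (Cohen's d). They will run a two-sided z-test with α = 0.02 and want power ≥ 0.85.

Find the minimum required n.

Set Φ(δ − 2.326) = 0.85; then δ − 2.326 = Φ⁻¹(0.85) = 1.036, giving δ = 3.363.
(The Φ(−δ − z_{α/2}) term is vanishingly small for δ > 0 and is dropped in the standard sample-size formula.)
δ = d·√n ⇒ n = (δ/d)² = (3.363 / 0.54)² = 38.78.
Rounding up, n = 39.

n = 39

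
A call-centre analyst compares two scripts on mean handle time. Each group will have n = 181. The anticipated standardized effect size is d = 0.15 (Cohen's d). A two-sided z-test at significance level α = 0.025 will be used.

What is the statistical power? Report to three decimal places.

Power ≈ 0.208

Noncentrality parameter: δ = d·√(n/2) = 0.15 × √(181/2) = 1.4270
Critical value for a two-sided test at α = 0.025: z_{α/2} = 2.241.
Power = Φ(δ − 2.241) + Φ(−δ − 2.241) = Φ(-0.814) + Φ(-3.668) = 0.2077 + 0.0001 = 0.2078.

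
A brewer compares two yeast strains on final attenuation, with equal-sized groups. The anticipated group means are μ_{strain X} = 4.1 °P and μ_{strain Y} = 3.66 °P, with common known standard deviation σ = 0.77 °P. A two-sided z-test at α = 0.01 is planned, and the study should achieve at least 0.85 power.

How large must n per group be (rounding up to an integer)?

Standardized effect: d = |μ_{strain X} − μ_{strain Y}| / σ = |4.1 − 3.66| / 0.77 = 0.5714
For power 0.85 need Φ(δ − z_{0.005}) = 0.85, so δ = z_{0.005} + z_{0.15} = 2.576 + 1.036 = 3.612.
(Ignoring the negligible lower-tail rejection probability gives the usual closed-form inversion.)
δ = d·√(n/2) ⇒ n = 2(δ/d)² = 2 × (3.612 / 0.5714)² = 79.92.
Rounding up, n = 80 per group.

n = 80 per group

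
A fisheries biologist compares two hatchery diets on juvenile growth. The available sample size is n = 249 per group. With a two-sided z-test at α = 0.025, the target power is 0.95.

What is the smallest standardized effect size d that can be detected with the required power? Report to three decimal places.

d ≈ 0.348

Need Φ(δ − 2.241) = 0.95, so δ = 2.241 + 1.645 = 3.886.
(Lower-tail contribution to power is negligible for δ > 0.)
δ = d·√(n/2) ⇒ d = δ/√(n/2) = 3.886/√(249/2) = 0.3483.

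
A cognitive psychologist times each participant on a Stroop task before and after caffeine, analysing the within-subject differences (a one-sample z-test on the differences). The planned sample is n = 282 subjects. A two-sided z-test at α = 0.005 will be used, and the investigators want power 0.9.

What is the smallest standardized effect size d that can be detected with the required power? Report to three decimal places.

d ≈ 0.243

Need Φ(δ − 2.807) = 0.9, so δ = 2.807 + 1.282 = 4.089.
(The second rejection-region term Φ(−δ − z_{α/2}) is negligible and dropped.)
δ = d·√n ⇒ d = δ/√n = 4.089/√282 = 0.2435.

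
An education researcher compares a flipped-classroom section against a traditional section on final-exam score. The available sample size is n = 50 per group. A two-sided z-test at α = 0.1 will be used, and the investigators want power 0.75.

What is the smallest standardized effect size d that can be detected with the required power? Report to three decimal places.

d ≈ 0.464

Need Φ(δ − 1.645) = 0.75, so δ = 1.645 + 0.674 = 2.319.
(The second rejection-region term Φ(−δ − z_{α/2}) is negligible and dropped.)
δ = d·√(n/2) ⇒ d = δ/√(n/2) = 2.319/√(50/2) = 0.4639.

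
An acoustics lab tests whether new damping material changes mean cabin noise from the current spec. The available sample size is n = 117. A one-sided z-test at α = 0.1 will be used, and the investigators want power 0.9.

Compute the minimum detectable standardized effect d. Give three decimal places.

Need Φ(δ − 1.282) = 0.9, so δ = 1.282 + 1.282 = 2.563.
δ = d·√n ⇒ d = δ/√n = 2.563/√117 = 0.2370.

d ≈ 0.237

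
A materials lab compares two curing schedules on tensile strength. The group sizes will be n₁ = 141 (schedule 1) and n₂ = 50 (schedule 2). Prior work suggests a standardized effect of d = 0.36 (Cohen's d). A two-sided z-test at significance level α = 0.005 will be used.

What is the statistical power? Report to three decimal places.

Power ≈ 0.268

Noncentrality parameter: δ = d / √(1/n₁ + 1/n₂) = 0.36 / √(1/141 + 1/50) = 2.1872
Two-sided α = 0.005 → critical value z_{0.0025} = 2.807.
Power = Φ(δ − 2.807) + Φ(−δ − 2.807) = Φ(-0.620) + Φ(-4.994) = 0.2677 + 0.0000 = 0.2677.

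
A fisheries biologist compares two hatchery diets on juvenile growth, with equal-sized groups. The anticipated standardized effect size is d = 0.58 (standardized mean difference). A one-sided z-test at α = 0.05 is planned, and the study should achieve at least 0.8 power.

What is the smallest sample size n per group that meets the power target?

n = 37 per group

Set Φ(δ − 1.645) = 0.8; then δ − 1.645 = Φ⁻¹(0.8) = 0.842, giving δ = 2.486.
δ = d·√(n/2) ⇒ n = 2(δ/d)² = 2 × (2.486 / 0.58)² = 36.76.
Round up to the next whole unit.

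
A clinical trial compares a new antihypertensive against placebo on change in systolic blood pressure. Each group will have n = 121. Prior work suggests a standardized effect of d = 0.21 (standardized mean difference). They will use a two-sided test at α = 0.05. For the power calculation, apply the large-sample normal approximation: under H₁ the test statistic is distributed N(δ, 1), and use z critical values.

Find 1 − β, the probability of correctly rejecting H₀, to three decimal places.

Noncentrality parameter: δ = d·√(n/2) = 0.21 × √(121/2) = 1.6334
Two-sided α = 0.05 → critical value z_{0.025} = 1.960.
Power = Φ(δ − 1.960) + Φ(−δ − 1.960) = Φ(-0.327) + Φ(-3.593) = 0.3720 + 0.0002 = 0.3722.

Power ≈ 0.372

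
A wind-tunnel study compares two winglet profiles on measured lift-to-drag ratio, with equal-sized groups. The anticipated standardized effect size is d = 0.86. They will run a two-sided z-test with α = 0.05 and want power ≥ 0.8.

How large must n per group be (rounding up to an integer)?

n = 22 per group

For power 0.8 need Φ(δ − z_{0.025}) = 0.8, so δ = z_{0.025} + z_{0.20} = 1.960 + 0.842 = 2.802.
(For δ > 0 the lower-tail rejection region contributes negligibly to power, so the one-term inversion is standard.)
δ = d·√(n/2) ⇒ n = 2(δ/d)² = 2 × (2.802 / 0.86)² = 21.22.
Round up to the next whole unit.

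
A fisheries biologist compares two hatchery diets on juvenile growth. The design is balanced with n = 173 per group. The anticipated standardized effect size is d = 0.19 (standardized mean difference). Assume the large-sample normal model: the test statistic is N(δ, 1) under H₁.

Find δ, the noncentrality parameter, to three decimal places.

δ ≈ 1.767

δ = d·√(n/2) = 0.19 × √(173/2) = 1.7671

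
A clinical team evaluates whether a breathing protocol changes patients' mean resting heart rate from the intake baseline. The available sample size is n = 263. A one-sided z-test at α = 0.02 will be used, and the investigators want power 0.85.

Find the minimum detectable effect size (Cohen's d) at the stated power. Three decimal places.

Need Φ(δ − 2.054) = 0.85, so δ = 2.054 + 1.036 = 3.090.
δ = d·√n ⇒ d = δ/√n = 3.090/√263 = 0.1905.

d ≈ 0.191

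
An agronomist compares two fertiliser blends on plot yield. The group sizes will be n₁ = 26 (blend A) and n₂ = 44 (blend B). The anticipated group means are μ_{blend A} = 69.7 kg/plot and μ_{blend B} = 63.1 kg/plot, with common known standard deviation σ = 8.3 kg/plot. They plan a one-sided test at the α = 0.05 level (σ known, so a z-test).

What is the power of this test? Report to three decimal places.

Standardized effect: d = |μ_{blend A} − μ_{blend B}| / σ = |69.7 − 63.1| / 8.3 = 0.7952
Noncentrality parameter: δ = d / √(1/n₁ + 1/n₂) = 0.7952 / √(1/26 + 1/44) = 3.2146
Critical value for a one-sided test at α = 0.05: z_α = 1.645.
Power = Φ(δ − 1.645) = Φ(1.570) = 0.9418.

Power ≈ 0.942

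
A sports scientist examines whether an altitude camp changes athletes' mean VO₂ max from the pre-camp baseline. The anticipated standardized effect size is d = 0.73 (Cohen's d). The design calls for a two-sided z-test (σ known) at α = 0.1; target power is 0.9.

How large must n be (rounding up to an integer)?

n = 17

Set Φ(δ − 1.645) = 0.9; then δ − 1.645 = Φ⁻¹(0.9) = 1.282, giving δ = 2.926.
(For δ > 0 the lower-tail rejection region contributes negligibly to power, so the one-term inversion is standard.)
δ = d·√n ⇒ n = (δ/d)² = (2.926 / 0.73)² = 16.07.
Round up to the next whole unit.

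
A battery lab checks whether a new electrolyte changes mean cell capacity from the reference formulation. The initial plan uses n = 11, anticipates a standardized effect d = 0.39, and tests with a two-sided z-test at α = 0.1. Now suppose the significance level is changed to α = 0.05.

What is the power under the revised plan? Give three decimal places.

δ = d·√n = 0.39 × √11 = 1.2935 (unchanged). New critical value: z_{0.025} = 1.960.
Revised power = Φ(δ − 1.960) + Φ(−δ − 1.960) = Φ(-0.666) + Φ(-3.253) = 0.2526 + 0.0006 = 0.2531.

Power ≈ 0.253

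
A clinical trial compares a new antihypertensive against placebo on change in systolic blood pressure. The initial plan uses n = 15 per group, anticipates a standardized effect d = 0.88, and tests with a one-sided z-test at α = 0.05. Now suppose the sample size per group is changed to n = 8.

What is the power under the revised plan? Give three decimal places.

Power ≈ 0.546

With n = 8 per group: δ = d·√(n/2) = 0.88 × √(8/2) = 1.7600. Critical value z_{0.05} = 1.645.
Revised power = P(Z > 1.645 − δ) = Φ(0.115) = 0.5458.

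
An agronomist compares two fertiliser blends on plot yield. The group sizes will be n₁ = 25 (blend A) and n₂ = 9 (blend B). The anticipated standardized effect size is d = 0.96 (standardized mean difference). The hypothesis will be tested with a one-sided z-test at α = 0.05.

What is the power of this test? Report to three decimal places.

Power ≈ 0.795

Noncentrality parameter: δ = d / √(1/n₁ + 1/n₂) = 0.96 / √(1/25 + 1/9) = 2.4696
Critical value for a one-sided test at α = 0.05: z_α = 1.645.
Power = Φ(δ − 1.645) = Φ(0.825) = 0.7952.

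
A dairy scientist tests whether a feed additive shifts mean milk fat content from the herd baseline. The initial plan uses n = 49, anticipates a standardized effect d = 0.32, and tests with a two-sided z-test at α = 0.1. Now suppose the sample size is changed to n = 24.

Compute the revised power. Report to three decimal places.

Power ≈ 0.470

With n = 24: δ = d·√n = 0.32 × √24 = 1.5677. Critical value z_{0.05} = 1.645.
Revised power = Φ(δ − 1.645) + Φ(−δ − 1.645) = Φ(-0.077) + Φ(-3.213) = 0.4692 + 0.0007 = 0.4699.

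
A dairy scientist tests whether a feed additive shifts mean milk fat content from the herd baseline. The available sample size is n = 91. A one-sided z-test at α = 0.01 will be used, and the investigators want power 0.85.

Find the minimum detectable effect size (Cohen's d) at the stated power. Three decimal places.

Required noncentrality: δ = z_{0.01} + z_{0.15} = 2.326 + 1.036 = 3.363.
δ = d·√n ⇒ d = δ/√n = 3.363/√91 = 0.3525.

d ≈ 0.353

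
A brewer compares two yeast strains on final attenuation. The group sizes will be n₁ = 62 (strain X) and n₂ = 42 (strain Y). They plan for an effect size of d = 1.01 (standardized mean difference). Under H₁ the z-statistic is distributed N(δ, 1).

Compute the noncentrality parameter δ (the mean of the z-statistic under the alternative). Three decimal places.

δ ≈ 5.054

δ = d / √(1/n₁ + 1/n₂) = 1.01 / √(1/62 + 1/42) = 5.0539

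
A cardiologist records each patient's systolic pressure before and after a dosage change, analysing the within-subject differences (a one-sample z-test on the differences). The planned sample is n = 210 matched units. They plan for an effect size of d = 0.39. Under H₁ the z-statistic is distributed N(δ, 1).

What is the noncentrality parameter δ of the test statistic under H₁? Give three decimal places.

δ ≈ 5.652

δ = d·√n = 0.39 × √210 = 5.6516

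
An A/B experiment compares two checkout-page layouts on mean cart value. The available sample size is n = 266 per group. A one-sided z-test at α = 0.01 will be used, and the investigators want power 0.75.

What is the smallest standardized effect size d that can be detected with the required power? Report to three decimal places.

Required noncentrality: δ = z_{0.01} + z_{0.25} = 2.326 + 0.674 = 3.001.
δ = d·√(n/2) ⇒ d = δ/√(n/2) = 3.001/√(266/2) = 0.2602.

d ≈ 0.260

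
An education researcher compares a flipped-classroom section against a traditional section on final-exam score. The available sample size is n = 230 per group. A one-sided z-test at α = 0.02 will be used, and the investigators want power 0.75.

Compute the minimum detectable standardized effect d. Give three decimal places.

Required noncentrality: δ = z_{0.02} + z_{0.25} = 2.054 + 0.674 = 2.728.
δ = d·√(n/2) ⇒ d = δ/√(n/2) = 2.728/√(230/2) = 0.2544.

d ≈ 0.254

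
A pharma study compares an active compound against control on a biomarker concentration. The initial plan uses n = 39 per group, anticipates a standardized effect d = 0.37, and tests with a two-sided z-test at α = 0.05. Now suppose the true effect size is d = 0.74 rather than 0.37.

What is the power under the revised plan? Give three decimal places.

With d = 0.74: δ = d·√(n/2) = 0.74 × √(39/2) = 3.2678. Critical value z_{0.025} = 1.960.
Revised power = Φ(δ − 1.960) + Φ(−δ − 1.960) = Φ(1.308) + Φ(-5.228) = 0.9045 + 0.0000 = 0.9045.

Power ≈ 0.905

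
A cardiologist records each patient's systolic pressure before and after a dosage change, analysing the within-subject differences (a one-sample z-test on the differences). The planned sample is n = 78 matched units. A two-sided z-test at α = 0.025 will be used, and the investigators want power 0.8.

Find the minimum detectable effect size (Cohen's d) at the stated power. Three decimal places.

d ≈ 0.349

Required noncentrality: δ = z_{0.0125} + z_{0.20} = 2.241 + 0.842 = 3.083.
(Lower-tail contribution to power is negligible for δ > 0.)
δ = d·√n ⇒ d = δ/√n = 3.083/√78 = 0.3491.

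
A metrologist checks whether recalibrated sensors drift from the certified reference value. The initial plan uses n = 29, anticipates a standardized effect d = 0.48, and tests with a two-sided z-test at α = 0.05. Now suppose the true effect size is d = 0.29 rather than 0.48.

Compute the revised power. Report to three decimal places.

Power ≈ 0.345

With d = 0.29: δ = d·√n = 0.29 × √29 = 1.5617. Critical value z_{0.025} = 1.960.
Revised power = Φ(δ − 1.960) + Φ(−δ − 1.960) = Φ(-0.398) + Φ(-3.522) = 0.3452 + 0.0002 = 0.3454.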